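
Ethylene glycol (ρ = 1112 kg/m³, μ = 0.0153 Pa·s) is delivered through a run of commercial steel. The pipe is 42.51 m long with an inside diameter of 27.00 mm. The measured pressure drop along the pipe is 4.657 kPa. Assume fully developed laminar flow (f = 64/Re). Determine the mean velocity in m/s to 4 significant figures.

For laminar flow, f = 64/Re with Re = ρVD/μ, so Darcy-Weisbach reduces to ΔP = 32μLV/D². Solving for V: V = ΔP·D²/(32μL) = 4657·(0.027)²/(32·0.0153·42.51) = 0.1631 m/s.
Check: Re = ρVD/μ = 1112·0.1631·0.027/0.0153 = 320.1 < 2300, so the laminar assumption holds.

V ≈ 0.1631 m/s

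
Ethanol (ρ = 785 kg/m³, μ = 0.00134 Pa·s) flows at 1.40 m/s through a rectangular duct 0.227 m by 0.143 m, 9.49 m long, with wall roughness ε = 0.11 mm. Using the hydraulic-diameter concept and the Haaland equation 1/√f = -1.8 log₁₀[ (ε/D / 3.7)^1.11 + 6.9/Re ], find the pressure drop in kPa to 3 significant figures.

Hydraulic diameter D_h = 4A/P = 4·(0.227·0.143)/(2·(0.227+0.143)) = 0.1298/0.74 = 0.1755 m.
Re = ρVD_h/μ = 785·1.4·0.1755/0.00134 = 1.439e+05.
ε/D_h = 0.00011/0.1755 = 0.000627; Haaland gives 1/√f = -1.8 log₁₀[6.52e-05+4.79e-05] = 7.103, so f = 0.01982.
ΔP = f(L/D_h)(ρV²/2) = 0.01982·9.49/0.1755·769.3 = 824.6 Pa.
ΔP = 0.825 kPa.

ΔP ≈ 0.825 kPa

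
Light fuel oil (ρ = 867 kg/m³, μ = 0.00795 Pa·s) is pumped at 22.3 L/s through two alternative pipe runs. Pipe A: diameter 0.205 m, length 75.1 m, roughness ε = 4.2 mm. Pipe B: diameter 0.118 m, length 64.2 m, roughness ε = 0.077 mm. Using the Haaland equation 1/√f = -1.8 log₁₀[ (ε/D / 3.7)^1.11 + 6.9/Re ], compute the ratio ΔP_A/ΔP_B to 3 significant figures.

ΔP_A/ΔP_B ≈ 0.150

Pipe A: V = Q/A = 0.0223/0.03301 = 0.6756 m/s; Re = 1.51e+04; ε/D = 0.0205; Haaland → f = 0.0516; ΔP_A = f(L/D)(ρV²/2) = 3741 Pa.
Pipe B: V = Q/A = 0.0223/0.01094 = 2.039 m/s; Re = 2.624e+04; ε/D = 0.000653; Haaland → f = 0.02549; ΔP_B = f(L/D)(ρV²/2) = 2.499e+04 Pa.
ΔP_A/ΔP_B = 3741/2.499e+04 = 0.150.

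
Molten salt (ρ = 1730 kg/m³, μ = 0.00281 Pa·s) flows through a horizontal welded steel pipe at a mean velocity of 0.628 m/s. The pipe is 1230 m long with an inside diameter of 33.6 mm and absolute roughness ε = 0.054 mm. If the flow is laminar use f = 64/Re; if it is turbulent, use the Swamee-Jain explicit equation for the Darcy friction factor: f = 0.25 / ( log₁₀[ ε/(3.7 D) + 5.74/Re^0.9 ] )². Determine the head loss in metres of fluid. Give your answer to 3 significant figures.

Reynolds number Re = ρVD/μ = 1730 · 0.628 · 0.0336 / 0.00281 = 1.299e+04.
Re > 4000 → turbulent. Relative roughness ε/D = 5.4e-05/0.0336 = 0.00161. Swamee-Jain: f = 0.25/(log₁₀[0.00161/3.7 + 5.74/1.299e+04^0.9])² = 0.25/(log₁₀[0.000434 + 0.00114])² = 0.25/(-2.803)² = 0.03182.
Darcy-Weisbach: ΔP = f(L/D)(ρV²/2) = 0.03182·(1230/0.0336)·(1730·0.628²/2) = 0.03182·3.661e+04·341.1 = 3.973e+05 Pa.
Head loss h_f = ΔP/(ρg) = 3.973e+05/(1730·9.81) = 23.4 m.

h_f ≈ 23.4 m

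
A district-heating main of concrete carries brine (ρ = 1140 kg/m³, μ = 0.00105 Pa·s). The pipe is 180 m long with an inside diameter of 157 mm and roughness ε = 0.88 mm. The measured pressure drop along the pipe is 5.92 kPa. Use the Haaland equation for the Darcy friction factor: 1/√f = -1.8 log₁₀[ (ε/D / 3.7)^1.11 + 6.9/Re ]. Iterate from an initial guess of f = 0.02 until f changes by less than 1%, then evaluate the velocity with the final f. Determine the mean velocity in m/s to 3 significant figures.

Rearranging Darcy-Weisbach: V = √(2·ΔP·D/(f·L·ρ)). With ε/D = 0.00088/0.157 = 0.00561, iterate starting from f = 0.02:
  f = 0.02 → V = √(2·5920·0.157/(0.02·180·1140)) = 0.673 m/s; Re = ρVD/μ = 1.147e+05; f → 0.0322
  f = 0.0322 → V = 0.5304 m/s; Re = 9.041e+04; f → 0.03238
Converged (Δf/f < 1%). With the final f = 0.03238: V = √(2·5920·0.157/(0.03238·180·1140)) = 0.5289 m/s.

V ≈ 0.529 m/s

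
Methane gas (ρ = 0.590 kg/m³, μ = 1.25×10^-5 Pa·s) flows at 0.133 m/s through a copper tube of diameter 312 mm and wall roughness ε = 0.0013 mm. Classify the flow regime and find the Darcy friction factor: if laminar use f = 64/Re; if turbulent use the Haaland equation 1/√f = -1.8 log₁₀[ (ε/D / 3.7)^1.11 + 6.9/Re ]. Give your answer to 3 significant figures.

Re = ρVD/μ = 0.59·0.133·0.312/1.25e-05 = 1959.
Re < 2300 → laminar, so f = 64/Re = 0.03268 (roughness is irrelevant in laminar flow).

f ≈ 0.0327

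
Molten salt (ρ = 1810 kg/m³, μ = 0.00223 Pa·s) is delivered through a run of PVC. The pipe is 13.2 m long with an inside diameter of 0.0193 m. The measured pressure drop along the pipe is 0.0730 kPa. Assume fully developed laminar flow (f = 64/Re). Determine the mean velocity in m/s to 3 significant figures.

V ≈ 0.0289 m/s

For laminar flow, f = 64/Re with Re = ρVD/μ, so Darcy-Weisbach reduces to ΔP = 32μLV/D². Solving for V: V = ΔP·D²/(32μL) = 73·(0.0193)²/(32·0.00223·13.2) = 0.02887 m/s.
Check: Re = ρVD/μ = 1810·0.02887·0.0193/0.00223 = 452.2 < 2300, so the laminar assumption holds.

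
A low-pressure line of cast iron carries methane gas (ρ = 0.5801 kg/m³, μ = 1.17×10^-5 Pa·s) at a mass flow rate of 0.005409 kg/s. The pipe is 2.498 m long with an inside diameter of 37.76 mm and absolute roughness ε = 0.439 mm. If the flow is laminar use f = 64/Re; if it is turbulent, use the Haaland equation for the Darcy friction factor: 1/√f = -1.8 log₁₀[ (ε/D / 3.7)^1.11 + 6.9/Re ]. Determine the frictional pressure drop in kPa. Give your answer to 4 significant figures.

ΔP ≈ 0.05735 kPa

A = πD²/4 = π(0.03776)²/4 = 0.00112 m²; mean velocity V = ṁ/(ρA) = 0.005409/(0.5801 · 0.00112) = 8.326 m/s.
Reynolds number Re = ρVD/μ = 0.5801 · 8.326 · 0.03776 / 1.17e-05 = 1.559e+04.
Re > 4000 → turbulent. Relative roughness ε/D = 0.000439/0.03776 = 0.0116. Haaland: 1/√f = -1.8 log₁₀[(0.0116/3.7)^1.11 + 6.9/1.559e+04] = -1.8 log₁₀[0.00167 + 0.000443] = 4.816, so f = 0.04311.
Darcy-Weisbach: ΔP = f(L/D)(ρV²/2) = 0.04311·(2.498/0.03776)·(0.5801·8.326²/2) = 0.04311·66.15·20.11 = 57.35 Pa.
ΔP = 57.35 Pa = 0.05735 kPa.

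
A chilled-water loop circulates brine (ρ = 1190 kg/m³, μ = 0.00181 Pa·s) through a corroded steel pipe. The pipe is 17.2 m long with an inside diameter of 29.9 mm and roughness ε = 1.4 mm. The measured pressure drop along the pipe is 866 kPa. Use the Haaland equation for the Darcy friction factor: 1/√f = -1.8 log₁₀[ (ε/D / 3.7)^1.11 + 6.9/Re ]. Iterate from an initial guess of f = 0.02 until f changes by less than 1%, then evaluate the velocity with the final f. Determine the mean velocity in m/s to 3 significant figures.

Rearranging Darcy-Weisbach: V = √(2·ΔP·D/(f·L·ρ)). With ε/D = 0.0014/0.0299 = 0.0468, iterate starting from f = 0.02:
  f = 0.02 → V = √(2·8.66e+05·0.0299/(0.02·17.2·1190)) = 11.25 m/s; Re = ρVD/μ = 2.211e+05; f → 0.06967
  f = 0.06967 → V = 6.026 m/s; Re = 1.185e+05; f → 0.06977
Converged (Δf/f < 1%). With the final f = 0.06977: V = √(2·8.66e+05·0.0299/(0.06977·17.2·1190)) = 6.022 m/s.

V ≈ 6.02 m/s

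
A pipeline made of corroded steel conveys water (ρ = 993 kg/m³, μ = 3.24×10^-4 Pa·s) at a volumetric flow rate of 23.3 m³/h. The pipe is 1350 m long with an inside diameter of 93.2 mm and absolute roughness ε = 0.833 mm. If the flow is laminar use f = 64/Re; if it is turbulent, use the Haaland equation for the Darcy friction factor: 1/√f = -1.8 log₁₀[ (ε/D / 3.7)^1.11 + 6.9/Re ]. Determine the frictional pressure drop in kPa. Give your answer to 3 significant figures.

Q = 23.3 m³/h = 23.3/3600 = 0.006472 m³/s.
Cross-sectional area A = πD²/4 = π(0.0932)²/4 = 0.006822 m²; mean velocity V = Q/A = 0.006472/0.006822 = 0.9487 m/s.
Reynolds number Re = ρVD/μ = 993 · 0.9487 · 0.0932 / 0.000324 = 2.71e+05.
Re > 4000 → turbulent. Relative roughness ε/D = 0.000833/0.0932 = 0.00894. Haaland: 1/√f = -1.8 log₁₀[(0.00894/3.7)^1.11 + 6.9/2.71e+05] = -1.8 log₁₀[0.00124 + 2.55e-05] = 5.213, so f = 0.0368.
Darcy-Weisbach: ΔP = f(L/D)(ρV²/2) = 0.0368·(1350/0.0932)·(993·0.9487²/2) = 0.0368·1.448e+04·446.9 = 2.382e+05 Pa.
ΔP = 2.382e+05 Pa = 238 kPa.

ΔP ≈ 238 kPa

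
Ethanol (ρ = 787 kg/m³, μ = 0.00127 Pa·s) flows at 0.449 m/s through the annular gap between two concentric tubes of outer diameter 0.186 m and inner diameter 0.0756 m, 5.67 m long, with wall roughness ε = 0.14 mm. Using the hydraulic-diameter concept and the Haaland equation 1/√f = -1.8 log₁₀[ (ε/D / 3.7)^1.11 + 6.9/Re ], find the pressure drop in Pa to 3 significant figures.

ΔP ≈ 107 Pa

Hydraulic diameter D_h = 4A/P = D_o - D_i = 0.186 - 0.0756 = 0.1104 m.
Re = ρVD_h/μ = 787·0.449·0.1104/0.00127 = 3.072e+04.
ε/D_h = 0.00014/0.1104 = 0.00127; Haaland gives 1/√f = -1.8 log₁₀[0.000142+0.000225] = 6.183, so f = 0.02615.
ΔP = f(L/D_h)(ρV²/2) = 0.02615·5.67/0.1104·79.33 = 106.6 Pa.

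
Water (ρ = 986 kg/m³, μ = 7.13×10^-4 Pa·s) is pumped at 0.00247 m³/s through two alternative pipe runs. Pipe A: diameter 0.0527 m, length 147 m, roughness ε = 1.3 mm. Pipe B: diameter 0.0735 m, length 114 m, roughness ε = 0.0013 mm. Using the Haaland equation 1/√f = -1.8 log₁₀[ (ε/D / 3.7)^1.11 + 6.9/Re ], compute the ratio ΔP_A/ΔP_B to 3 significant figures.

ΔP_A/ΔP_B ≈ 18.1

Pipe A: V = Q/A = 0.00247/0.002181 = 1.132 m/s; Re = 8.252e+04; ε/D = 0.0247; Haaland → f = 0.05331; ΔP_A = f(L/D)(ρV²/2) = 9.401e+04 Pa.
Pipe B: V = Q/A = 0.00247/0.004243 = 0.5821 m/s; Re = 5.917e+04; ε/D = 1.77e-05; Haaland → f = 0.02; ΔP_B = f(L/D)(ρV²/2) = 5182 Pa.
ΔP_A/ΔP_B = 9.401e+04/5182 = 18.1.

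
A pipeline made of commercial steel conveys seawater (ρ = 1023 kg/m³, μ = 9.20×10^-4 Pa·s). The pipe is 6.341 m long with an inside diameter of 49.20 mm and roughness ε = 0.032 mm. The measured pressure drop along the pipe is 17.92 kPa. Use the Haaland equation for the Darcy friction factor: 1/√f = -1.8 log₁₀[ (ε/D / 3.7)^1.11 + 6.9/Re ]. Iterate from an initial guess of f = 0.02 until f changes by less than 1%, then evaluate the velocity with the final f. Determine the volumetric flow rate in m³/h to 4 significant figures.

Q ≈ 25.65 m³/h

Rearranging Darcy-Weisbach: V = √(2·ΔP·D/(f·L·ρ)). With ε/D = 3.2e-05/0.0492 = 0.00065, iterate starting from f = 0.02:
  f = 0.02 → V = √(2·1.792e+04·0.0492/(0.02·6.341·1023)) = 3.687 m/s; Re = ρVD/μ = 2.017e+05; f → 0.01938
  f = 0.01938 → V = 3.745 m/s; Re = 2.049e+05; f → 0.01936
Converged (Δf/f < 1%). With the final f = 0.01936: V = √(2·1.792e+04·0.0492/(0.01936·6.341·1023)) = 3.747 m/s.
Q = V·A = 3.747·(π/4·0.0492²) = 0.007125 m³/s = 25.65 m³/h.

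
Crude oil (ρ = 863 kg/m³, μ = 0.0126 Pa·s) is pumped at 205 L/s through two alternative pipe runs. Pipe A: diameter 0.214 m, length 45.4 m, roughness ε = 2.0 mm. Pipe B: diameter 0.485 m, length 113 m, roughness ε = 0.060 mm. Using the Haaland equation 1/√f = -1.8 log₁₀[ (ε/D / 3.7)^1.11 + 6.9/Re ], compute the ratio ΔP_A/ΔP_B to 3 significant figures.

ΔP_A/ΔP_B ≈ 40.4

Pipe A: V = Q/A = 0.205/0.03597 = 5.699 m/s; Re = 8.354e+04; ε/D = 0.00935; Haaland → f = 0.03782; ΔP_A = f(L/D)(ρV²/2) = 1.125e+05 Pa.
Pipe B: V = Q/A = 0.205/0.1847 = 1.11 m/s; Re = 3.686e+04; ε/D = 0.000124; Haaland → f = 0.0225; ΔP_B = f(L/D)(ρV²/2) = 2786 Pa.
ΔP_A/ΔP_B = 1.125e+05/2786 = 40.4.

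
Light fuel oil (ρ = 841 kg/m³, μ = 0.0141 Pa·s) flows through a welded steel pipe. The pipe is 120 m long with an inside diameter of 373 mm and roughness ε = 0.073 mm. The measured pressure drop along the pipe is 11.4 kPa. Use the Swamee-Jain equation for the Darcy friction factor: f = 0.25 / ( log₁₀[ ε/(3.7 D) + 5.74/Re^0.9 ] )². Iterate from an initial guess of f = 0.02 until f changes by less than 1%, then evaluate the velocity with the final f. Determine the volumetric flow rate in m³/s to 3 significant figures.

Q ≈ 0.213 m³/s

Rearranging Darcy-Weisbach: V = √(2·ΔP·D/(f·L·ρ)). With ε/D = 7.3e-05/0.373 = 0.000196, iterate starting from f = 0.02:
  f = 0.02 → V = √(2·1.14e+04·0.373/(0.02·120·841)) = 2.053 m/s; Re = ρVD/μ = 4.567e+04; f → 0.02193
  f = 0.02193 → V = 1.96 m/s; Re = 4.361e+04; f → 0.02214
Converged (Δf/f < 1%). With the final f = 0.02214: V = √(2·1.14e+04·0.373/(0.02214·120·841)) = 1.951 m/s.
Q = V·A = 1.951·(π/4·0.373²) = 0.2132 m³/s = 0.213 m³/s.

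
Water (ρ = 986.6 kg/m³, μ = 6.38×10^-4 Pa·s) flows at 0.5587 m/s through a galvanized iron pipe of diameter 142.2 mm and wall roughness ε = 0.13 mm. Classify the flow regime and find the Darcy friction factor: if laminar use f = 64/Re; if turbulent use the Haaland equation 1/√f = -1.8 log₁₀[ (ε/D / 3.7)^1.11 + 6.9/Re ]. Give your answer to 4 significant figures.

f ≈ 0.02127

Re = ρVD/μ = 986.6·0.5587·0.1422/0.000638 = 1.229e+05.
Re > 4000 → turbulent. ε/D = 0.00013/0.1422 = 0.000914; Haaland: 1/√f = -1.8 log₁₀[9.91e-05 + 5.62e-05] = 6.856, so f = 0.02127.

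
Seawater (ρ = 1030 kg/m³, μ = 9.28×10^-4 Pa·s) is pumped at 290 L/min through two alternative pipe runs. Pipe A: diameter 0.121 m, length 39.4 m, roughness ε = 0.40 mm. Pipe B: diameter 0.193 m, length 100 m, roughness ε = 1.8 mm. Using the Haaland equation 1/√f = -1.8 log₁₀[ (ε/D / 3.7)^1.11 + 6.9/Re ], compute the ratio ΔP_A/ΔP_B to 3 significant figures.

Pipe A: V = Q/A = 0.004833/0.0115 = 0.4203 m/s; Re = 5.645e+04; ε/D = 0.00331; Haaland → f = 0.02883; ΔP_A = f(L/D)(ρV²/2) = 854.3 Pa.
Pipe B: V = Q/A = 0.004833/0.02926 = 0.1652 m/s; Re = 3.539e+04; ε/D = 0.00933; Haaland → f = 0.03871; ΔP_B = f(L/D)(ρV²/2) = 281.9 Pa.
ΔP_A/ΔP_B = 854.3/281.9 = 3.03.

ΔP_A/ΔP_B ≈ 3.03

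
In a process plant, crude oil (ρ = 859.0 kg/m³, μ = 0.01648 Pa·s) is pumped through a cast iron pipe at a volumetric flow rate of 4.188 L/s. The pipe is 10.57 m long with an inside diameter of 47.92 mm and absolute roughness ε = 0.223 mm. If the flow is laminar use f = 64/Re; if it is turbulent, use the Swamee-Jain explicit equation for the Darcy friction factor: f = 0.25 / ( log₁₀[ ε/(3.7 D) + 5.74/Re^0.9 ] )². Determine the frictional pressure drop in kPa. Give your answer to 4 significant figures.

ΔP ≈ 21.41 kPa

Q = 4.188 L/s = 4.188/1000 = 0.004188 m³/s.
Cross-sectional area A = πD²/4 = π(0.04792)²/4 = 0.001804 m²; mean velocity V = Q/A = 0.004188/0.001804 = 2.322 m/s.
Reynolds number Re = ρVD/μ = 859 · 2.322 · 0.04792 / 0.0165 = 5800.
Re > 4000 → turbulent. Relative roughness ε/D = 0.000223/0.04792 = 0.00465. Swamee-Jain: f = 0.25/(log₁₀[0.00465/3.7 + 5.74/5800^0.9])² = 0.25/(log₁₀[0.00126 + 0.00235])² = 0.25/(-2.442)² = 0.04191.
Darcy-Weisbach: ΔP = f(L/D)(ρV²/2) = 0.04191·(10.57/0.04792)·(859·2.322²/2) = 0.04191·220.6·2316 = 2.141e+04 Pa.
ΔP = 2.141e+04 Pa = 21.41 kPa.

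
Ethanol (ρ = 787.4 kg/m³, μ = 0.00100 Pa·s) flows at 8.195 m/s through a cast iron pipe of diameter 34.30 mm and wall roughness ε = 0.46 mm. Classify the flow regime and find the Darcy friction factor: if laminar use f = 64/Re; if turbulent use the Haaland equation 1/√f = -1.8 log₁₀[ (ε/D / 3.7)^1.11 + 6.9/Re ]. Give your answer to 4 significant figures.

Re = ρVD/μ = 787.4·8.195·0.0343/0.001 = 2.213e+05.
Re > 4000 → turbulent. ε/D = 0.00046/0.0343 = 0.0134; Haaland: 1/√f = -1.8 log₁₀[0.00195 + 3.12e-05] = 4.864, so f = 0.04226.

f ≈ 0.04226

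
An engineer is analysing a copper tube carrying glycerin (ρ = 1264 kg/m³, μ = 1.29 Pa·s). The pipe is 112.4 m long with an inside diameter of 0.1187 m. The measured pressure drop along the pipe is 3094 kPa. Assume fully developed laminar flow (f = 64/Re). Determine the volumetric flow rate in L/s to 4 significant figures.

Q ≈ 104.0 L/s

For laminar flow, f = 64/Re with Re = ρVD/μ, so Darcy-Weisbach reduces to ΔP = 32μLV/D². Solving for V: V = ΔP·D²/(32μL) = 3.094e+06·(0.1187)²/(32·1.29·112.4) = 9.395 m/s.
Check: Re = ρVD/μ = 1264·9.395·0.1187/1.29 = 1093 < 2300, so the laminar assumption holds.
Q = V·A = 9.395·(π/4·0.1187²) = 0.104 m³/s = 104.0 L/s.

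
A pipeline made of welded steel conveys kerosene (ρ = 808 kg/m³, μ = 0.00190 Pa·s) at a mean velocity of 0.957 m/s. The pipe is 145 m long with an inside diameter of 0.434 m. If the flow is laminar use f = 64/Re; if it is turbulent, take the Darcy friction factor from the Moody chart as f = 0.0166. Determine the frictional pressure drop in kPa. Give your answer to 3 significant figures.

Reynolds number Re = ρVD/μ = 808 · 0.957 · 0.434 / 0.0019 = 1.766e+05.
Re > 4000 → turbulent; use the Moody-chart value f = 0.0166.
Darcy-Weisbach: ΔP = f(L/D)(ρV²/2) = 0.0166·(145/0.434)·(808·0.957²/2) = 0.0166·334.1·370 = 2052 Pa.
ΔP = 2052 Pa = 2.05 kPa.

ΔP ≈ 2.05 kPa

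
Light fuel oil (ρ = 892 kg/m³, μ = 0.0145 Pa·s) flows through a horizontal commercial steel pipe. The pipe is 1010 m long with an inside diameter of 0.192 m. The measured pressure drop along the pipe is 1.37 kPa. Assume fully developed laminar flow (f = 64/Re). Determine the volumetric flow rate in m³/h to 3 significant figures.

Q ≈ 11.2 m³/h

For laminar flow, f = 64/Re with Re = ρVD/μ, so Darcy-Weisbach reduces to ΔP = 32μLV/D². Solving for V: V = ΔP·D²/(32μL) = 1370·(0.192)²/(32·0.0145·1010) = 0.1078 m/s.
Check: Re = ρVD/μ = 892·0.1078·0.192/0.0145 = 1273 < 2300, so the laminar assumption holds.
Q = V·A = 0.1078·(π/4·0.192²) = 0.00312 m³/s = 11.2 m³/h.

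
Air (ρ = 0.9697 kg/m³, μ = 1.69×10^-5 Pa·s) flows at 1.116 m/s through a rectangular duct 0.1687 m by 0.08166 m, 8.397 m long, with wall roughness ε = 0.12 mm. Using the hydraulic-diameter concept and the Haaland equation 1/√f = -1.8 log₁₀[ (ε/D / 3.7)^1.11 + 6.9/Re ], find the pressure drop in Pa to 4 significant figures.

Hydraulic diameter D_h = 4A/P = 4·(0.1687·0.08166)/(2·(0.1687+0.08166)) = 0.0551/0.5007 = 0.11 m.
Re = ρVD_h/μ = 0.9697·1.116·0.11/1.69e-05 = 7047.
ε/D_h = 0.00012/0.11 = 0.00109; Haaland gives 1/√f = -1.8 log₁₀[0.000121+0.000979] = 5.326, so f = 0.03526.
ΔP = f(L/D_h)(ρV²/2) = 0.03526·8.397/0.11·0.6039 = 1.624 Pa.

ΔP ≈ 1.624 Pa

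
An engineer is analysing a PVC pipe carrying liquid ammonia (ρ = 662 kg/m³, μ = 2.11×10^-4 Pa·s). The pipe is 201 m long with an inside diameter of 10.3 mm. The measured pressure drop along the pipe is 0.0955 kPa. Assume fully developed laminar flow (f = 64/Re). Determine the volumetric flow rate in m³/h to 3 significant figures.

Q ≈ 0.00224 m³/h

For laminar flow, f = 64/Re with Re = ρVD/μ, so Darcy-Weisbach reduces to ΔP = 32μLV/D². Solving for V: V = ΔP·D²/(32μL) = 95.5·(0.0103)²/(32·0.000211·201) = 0.007465 m/s.
Check: Re = ρVD/μ = 662·0.007465·0.0103/0.000211 = 241.2 < 2300, so the laminar assumption holds.
Q = V·A = 0.007465·(π/4·0.0103²) = 6.22e-07 m³/s = 0.00224 m³/h.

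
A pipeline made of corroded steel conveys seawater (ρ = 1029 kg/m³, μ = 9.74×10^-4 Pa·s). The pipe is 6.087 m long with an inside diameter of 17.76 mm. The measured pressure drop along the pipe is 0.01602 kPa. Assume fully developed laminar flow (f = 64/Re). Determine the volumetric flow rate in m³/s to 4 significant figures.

For laminar flow, f = 64/Re with Re = ρVD/μ, so Darcy-Weisbach reduces to ΔP = 32μLV/D². Solving for V: V = ΔP·D²/(32μL) = 16.02·(0.01776)²/(32·0.000974·6.087) = 0.02663 m/s.
Check: Re = ρVD/μ = 1029·0.02663·0.01776/0.000974 = 499.7 < 2300, so the laminar assumption holds.
Q = V·A = 0.02663·(π/4·0.01776²) = 6.598e-06 m³/s = 6.598×10^-6 m³/s.

Q ≈ 6.598×10^-6 m³/s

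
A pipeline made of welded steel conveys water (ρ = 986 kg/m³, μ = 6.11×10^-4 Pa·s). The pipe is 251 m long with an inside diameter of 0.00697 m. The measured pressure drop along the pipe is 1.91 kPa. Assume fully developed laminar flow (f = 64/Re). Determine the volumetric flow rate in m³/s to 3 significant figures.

Q ≈ 7.21×10^-7 m³/s

For laminar flow, f = 64/Re with Re = ρVD/μ, so Darcy-Weisbach reduces to ΔP = 32μLV/D². Solving for V: V = ΔP·D²/(32μL) = 1910·(0.00697)²/(32·0.000611·251) = 0.01891 m/s.
Check: Re = ρVD/μ = 986·0.01891·0.00697/0.000611 = 212.7 < 2300, so the laminar assumption holds.
Q = V·A = 0.01891·(π/4·0.00697²) = 7.214e-07 m³/s = 7.21×10^-7 m³/s.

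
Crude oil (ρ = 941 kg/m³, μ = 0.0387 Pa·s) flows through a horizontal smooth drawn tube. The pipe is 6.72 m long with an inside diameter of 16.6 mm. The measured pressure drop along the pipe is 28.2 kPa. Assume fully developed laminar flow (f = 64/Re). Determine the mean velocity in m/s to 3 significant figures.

V ≈ 0.934 m/s

For laminar flow, f = 64/Re with Re = ρVD/μ, so Darcy-Weisbach reduces to ΔP = 32μLV/D². Solving for V: V = ΔP·D²/(32μL) = 2.82e+04·(0.0166)²/(32·0.0387·6.72) = 0.9338 m/s.
Check: Re = ρVD/μ = 941·0.9338·0.0166/0.0387 = 376.9 < 2300, so the laminar assumption holds.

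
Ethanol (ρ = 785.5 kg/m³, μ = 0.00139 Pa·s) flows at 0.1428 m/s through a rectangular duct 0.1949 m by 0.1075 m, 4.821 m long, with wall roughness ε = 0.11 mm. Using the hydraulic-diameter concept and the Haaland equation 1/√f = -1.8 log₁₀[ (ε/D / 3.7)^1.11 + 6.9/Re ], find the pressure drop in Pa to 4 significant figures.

Hydraulic diameter D_h = 4A/P = 4·(0.1949·0.1075)/(2·(0.1949+0.1075)) = 0.08381/0.6048 = 0.1386 m.
Re = ρVD_h/μ = 785.5·0.1428·0.1386/0.00139 = 1.118e+04.
ε/D_h = 0.00011/0.1386 = 0.000794; Haaland gives 1/√f = -1.8 log₁₀[8.47e-05+0.000617] = 5.677, so f = 0.03103.
ΔP = f(L/D_h)(ρV²/2) = 0.03103·4.821/0.1386·8.009 = 8.646 Pa.

ΔP ≈ 8.646 Pa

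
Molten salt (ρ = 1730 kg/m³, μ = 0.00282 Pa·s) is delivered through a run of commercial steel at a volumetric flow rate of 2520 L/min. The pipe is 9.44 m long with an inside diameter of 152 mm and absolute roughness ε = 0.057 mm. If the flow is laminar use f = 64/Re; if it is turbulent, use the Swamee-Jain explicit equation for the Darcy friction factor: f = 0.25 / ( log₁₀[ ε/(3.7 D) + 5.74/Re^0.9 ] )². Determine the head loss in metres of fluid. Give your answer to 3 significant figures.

h_f ≈ 0.307 m

Q = 2520 L/min = 2520/60000 = 0.042 m³/s.
Cross-sectional area A = πD²/4 = π(0.152)²/4 = 0.01815 m²; mean velocity V = Q/A = 0.042/0.01815 = 2.315 m/s.
Reynolds number Re = ρVD/μ = 1730 · 2.315 · 0.152 / 0.00282 = 2.158e+05.
Re > 4000 → turbulent. Relative roughness ε/D = 5.7e-05/0.152 = 0.000375. Swamee-Jain: f = 0.25/(log₁₀[0.000375/3.7 + 5.74/2.158e+05^0.9])² = 0.25/(log₁₀[0.000101 + 9.08e-05])² = 0.25/(-3.716)² = 0.0181.
Darcy-Weisbach: ΔP = f(L/D)(ρV²/2) = 0.0181·(9.44/0.152)·(1730·2.315²/2) = 0.0181·62.11·4634 = 5210 Pa.
Head loss h_f = ΔP/(ρg) = 5210/(1730·9.81) = 0.307 m.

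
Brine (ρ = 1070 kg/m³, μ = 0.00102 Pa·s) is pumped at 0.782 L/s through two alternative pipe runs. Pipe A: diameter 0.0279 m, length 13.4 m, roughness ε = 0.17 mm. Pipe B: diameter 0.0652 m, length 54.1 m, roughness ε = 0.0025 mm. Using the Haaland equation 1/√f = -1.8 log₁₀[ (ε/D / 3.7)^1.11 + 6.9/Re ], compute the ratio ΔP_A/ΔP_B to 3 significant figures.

ΔP_A/ΔP_B ≈ 21.7

Pipe A: V = Q/A = 0.000782/0.0006114 = 1.279 m/s; Re = 3.744e+04; ε/D = 0.00609; Haaland → f = 0.03427; ΔP_A = f(L/D)(ρV²/2) = 1.441e+04 Pa.
Pipe B: V = Q/A = 0.000782/0.003339 = 0.2342 m/s; Re = 1.602e+04; ε/D = 3.83e-05; Haaland → f = 0.02729; ΔP_B = f(L/D)(ρV²/2) = 664.6 Pa.
ΔP_A/ΔP_B = 1.441e+04/664.6 = 21.7.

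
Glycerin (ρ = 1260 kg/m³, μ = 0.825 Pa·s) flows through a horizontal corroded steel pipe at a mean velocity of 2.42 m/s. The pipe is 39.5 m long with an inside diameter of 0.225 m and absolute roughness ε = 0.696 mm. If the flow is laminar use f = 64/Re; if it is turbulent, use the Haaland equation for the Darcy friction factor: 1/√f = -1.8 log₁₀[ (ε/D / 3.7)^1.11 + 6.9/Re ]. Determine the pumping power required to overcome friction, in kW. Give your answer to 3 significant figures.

P ≈ 4.80 kW

Reynolds number Re = ρVD/μ = 1260 · 2.42 · 0.225 / 0.825 = 831.6.
Re < 2300 → laminar flow, so f = 64/Re = 64/831.6 = 0.07696 (the turbulent correlation is not needed).
Darcy-Weisbach: ΔP = f(L/D)(ρV²/2) = 0.07696·(39.5/0.225)·(1260·2.42²/2) = 0.07696·175.6·3690 = 4.985e+04 Pa.
Q = V·A = 2.42·0.03976 = 0.09622 m³/s.
Pumping power P = QΔP = 0.09622·4.985e+04 = 4796 W = 4.80 kW.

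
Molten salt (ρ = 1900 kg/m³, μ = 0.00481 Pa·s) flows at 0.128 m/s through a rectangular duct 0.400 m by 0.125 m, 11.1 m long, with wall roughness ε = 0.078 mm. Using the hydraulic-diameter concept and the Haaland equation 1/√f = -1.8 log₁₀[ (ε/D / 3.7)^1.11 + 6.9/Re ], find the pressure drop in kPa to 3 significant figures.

Hydraulic diameter D_h = 4A/P = 4·(0.4·0.125)/(2·(0.4+0.125)) = 0.2/1.05 = 0.1905 m.
Re = ρVD_h/μ = 1900·0.128·0.1905/0.00481 = 9631.
ε/D_h = 7.8e-05/0.1905 = 0.00041; Haaland gives 1/√f = -1.8 log₁₀[4.06e-05+0.000716] = 5.618, so f = 0.03169.
ΔP = f(L/D_h)(ρV²/2) = 0.03169·11.1/0.1905·15.56 = 28.74 Pa.
ΔP = 0.0287 kPa.

ΔP ≈ 0.0287 kPa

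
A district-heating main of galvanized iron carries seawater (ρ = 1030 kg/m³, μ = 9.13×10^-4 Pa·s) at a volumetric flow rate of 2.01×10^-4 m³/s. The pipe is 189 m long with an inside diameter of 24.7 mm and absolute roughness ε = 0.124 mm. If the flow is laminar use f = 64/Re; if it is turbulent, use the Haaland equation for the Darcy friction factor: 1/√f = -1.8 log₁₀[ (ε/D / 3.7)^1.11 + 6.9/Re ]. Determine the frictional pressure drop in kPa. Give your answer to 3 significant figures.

Cross-sectional area A = πD²/4 = π(0.0247)²/4 = 0.0004792 m²; mean velocity V = Q/A = 0.000201/0.0004792 = 0.4195 m/s.
Reynolds number Re = ρVD/μ = 1030 · 0.4195 · 0.0247 / 0.000913 = 1.169e+04.
Re > 4000 → turbulent. Relative roughness ε/D = 0.000124/0.0247 = 0.00502. Haaland: 1/√f = -1.8 log₁₀[(0.00502/3.7)^1.11 + 6.9/1.169e+04] = -1.8 log₁₀[0.000656 + 0.00059] = 5.228, so f = 0.03659.
Darcy-Weisbach: ΔP = f(L/D)(ρV²/2) = 0.03659·(189/0.0247)·(1030·0.4195²/2) = 0.03659·7652·90.62 = 2.537e+04 Pa.
ΔP = 2.537e+04 Pa = 25.4 kPa.

ΔP ≈ 25.4 kPa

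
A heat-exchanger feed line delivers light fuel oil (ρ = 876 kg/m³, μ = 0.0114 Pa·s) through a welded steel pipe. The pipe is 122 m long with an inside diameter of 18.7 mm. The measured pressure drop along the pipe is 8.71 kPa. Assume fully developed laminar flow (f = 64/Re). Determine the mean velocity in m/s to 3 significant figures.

V ≈ 0.0684 m/s

For laminar flow, f = 64/Re with Re = ρVD/μ, so Darcy-Weisbach reduces to ΔP = 32μLV/D². Solving for V: V = ΔP·D²/(32μL) = 8710·(0.0187)²/(32·0.0114·122) = 0.06844 m/s.
Check: Re = ρVD/μ = 876·0.06844·0.0187/0.0114 = 98.34 < 2300, so the laminar assumption holds.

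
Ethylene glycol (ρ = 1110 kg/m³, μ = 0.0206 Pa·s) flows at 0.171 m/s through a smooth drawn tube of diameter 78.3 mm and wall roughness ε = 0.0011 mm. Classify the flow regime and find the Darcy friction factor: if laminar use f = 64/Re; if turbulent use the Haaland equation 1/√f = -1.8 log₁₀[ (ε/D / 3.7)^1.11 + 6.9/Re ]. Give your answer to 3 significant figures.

f ≈ 0.0887

Re = ρVD/μ = 1110·0.171·0.0783/0.0206 = 721.5.
Re < 2300 → laminar, so f = 64/Re = 0.08871 (roughness is irrelevant in laminar flow).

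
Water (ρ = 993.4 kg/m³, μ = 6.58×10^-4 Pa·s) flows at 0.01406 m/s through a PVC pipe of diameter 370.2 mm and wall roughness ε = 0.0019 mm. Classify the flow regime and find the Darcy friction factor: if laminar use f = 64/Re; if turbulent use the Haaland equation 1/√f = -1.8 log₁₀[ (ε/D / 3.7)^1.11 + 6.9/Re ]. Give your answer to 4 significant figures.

Re = ρVD/μ = 993.4·0.01406·0.3702/0.000658 = 7858.
Re > 4000 → turbulent. ε/D = 1.9e-06/0.3702 = 5.13e-06; Haaland: 1/√f = -1.8 log₁₀[3.15e-07 + 0.000878] = 5.501, so f = 0.03304.

f ≈ 0.03304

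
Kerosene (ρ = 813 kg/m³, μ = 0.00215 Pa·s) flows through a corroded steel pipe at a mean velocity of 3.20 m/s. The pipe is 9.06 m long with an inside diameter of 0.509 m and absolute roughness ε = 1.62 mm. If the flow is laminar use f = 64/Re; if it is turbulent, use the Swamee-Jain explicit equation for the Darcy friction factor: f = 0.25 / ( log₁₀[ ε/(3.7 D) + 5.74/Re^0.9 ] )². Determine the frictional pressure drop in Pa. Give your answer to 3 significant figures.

Reynolds number Re = ρVD/μ = 813 · 3.2 · 0.509 / 0.00215 = 6.159e+05.
Re > 4000 → turbulent. Relative roughness ε/D = 0.00162/0.509 = 0.00318. Swamee-Jain: f = 0.25/(log₁₀[0.00318/3.7 + 5.74/6.159e+05^0.9])² = 0.25/(log₁₀[0.00086 + 3.53e-05])² = 0.25/(-3.048)² = 0.02691.
Darcy-Weisbach: ΔP = f(L/D)(ρV²/2) = 0.02691·(9.06/0.509)·(813·3.2²/2) = 0.02691·17.8·4163 = 1994 Pa.

ΔP ≈ 1990 Pa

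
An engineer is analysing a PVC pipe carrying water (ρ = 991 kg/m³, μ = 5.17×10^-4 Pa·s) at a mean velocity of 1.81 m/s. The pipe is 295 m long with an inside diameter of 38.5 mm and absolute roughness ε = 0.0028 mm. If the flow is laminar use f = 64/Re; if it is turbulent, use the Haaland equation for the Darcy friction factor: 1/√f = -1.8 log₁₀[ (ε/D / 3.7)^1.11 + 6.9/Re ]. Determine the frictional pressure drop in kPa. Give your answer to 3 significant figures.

ΔP ≈ 214 kPa

Reynolds number Re = ρVD/μ = 991 · 1.81 · 0.0385 / 0.000517 = 1.336e+05.
Re > 4000 → turbulent. Relative roughness ε/D = 2.8e-06/0.0385 = 7.27e-05. Haaland: 1/√f = -1.8 log₁₀[(7.27e-05/3.7)^1.11 + 6.9/1.336e+05] = -1.8 log₁₀[5.97e-06 + 5.17e-05] = 7.631, so f = 0.01717.
Darcy-Weisbach: ΔP = f(L/D)(ρV²/2) = 0.01717·(295/0.0385)·(991·1.81²/2) = 0.01717·7662·1623 = 2.136e+05 Pa.
ΔP = 2.136e+05 Pa = 214 kPa.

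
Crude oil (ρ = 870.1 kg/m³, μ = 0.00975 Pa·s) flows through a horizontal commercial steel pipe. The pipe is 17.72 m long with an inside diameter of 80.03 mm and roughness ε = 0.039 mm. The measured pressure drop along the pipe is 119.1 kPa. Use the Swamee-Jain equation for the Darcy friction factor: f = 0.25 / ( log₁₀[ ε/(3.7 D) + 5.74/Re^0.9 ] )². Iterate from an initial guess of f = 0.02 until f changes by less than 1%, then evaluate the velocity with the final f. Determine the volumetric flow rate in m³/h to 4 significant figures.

Q ≈ 134.7 m³/h

Rearranging Darcy-Weisbach: V = √(2·ΔP·D/(f·L·ρ)). With ε/D = 3.9e-05/0.08003 = 0.000487, iterate starting from f = 0.02:
  f = 0.02 → V = √(2·1.191e+05·0.08003/(0.02·17.72·870.1)) = 7.863 m/s; Re = ρVD/μ = 5.615e+04; f → 0.02215
  f = 0.02215 → V = 7.472 m/s; Re = 5.336e+04; f → 0.02233
Converged (Δf/f < 1%). With the final f = 0.02233: V = √(2·1.191e+05·0.08003/(0.02233·17.72·870.1)) = 7.44 m/s.
Q = V·A = 7.44·(π/4·0.08003²) = 0.03743 m³/s = 134.7 m³/h.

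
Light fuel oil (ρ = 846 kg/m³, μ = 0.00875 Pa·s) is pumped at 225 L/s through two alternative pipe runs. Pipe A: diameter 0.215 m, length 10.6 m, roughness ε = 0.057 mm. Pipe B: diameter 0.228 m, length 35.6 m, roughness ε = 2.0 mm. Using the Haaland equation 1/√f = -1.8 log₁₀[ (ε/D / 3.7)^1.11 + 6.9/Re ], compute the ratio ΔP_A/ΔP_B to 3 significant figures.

ΔP_A/ΔP_B ≈ 0.199

Pipe A: V = Q/A = 0.225/0.03631 = 6.197 m/s; Re = 1.288e+05; ε/D = 0.000265; Haaland → f = 0.01832; ΔP_A = f(L/D)(ρV²/2) = 1.468e+04 Pa.
Pipe B: V = Q/A = 0.225/0.04083 = 5.511 m/s; Re = 1.215e+05; ε/D = 0.00877; Haaland → f = 0.03685; ΔP_B = f(L/D)(ρV²/2) = 7.391e+04 Pa.
ΔP_A/ΔP_B = 1.468e+04/7.391e+04 = 0.199.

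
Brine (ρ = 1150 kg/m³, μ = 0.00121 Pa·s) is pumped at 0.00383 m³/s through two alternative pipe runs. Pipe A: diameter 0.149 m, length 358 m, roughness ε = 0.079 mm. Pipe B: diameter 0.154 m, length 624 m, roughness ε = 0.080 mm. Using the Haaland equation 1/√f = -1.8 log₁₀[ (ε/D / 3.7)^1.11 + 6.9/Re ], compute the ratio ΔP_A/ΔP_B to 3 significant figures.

ΔP_A/ΔP_B ≈ 0.673

Pipe A: V = Q/A = 0.00383/0.01744 = 0.2197 m/s; Re = 3.111e+04; ε/D = 0.00053; Haaland → f = 0.02436; ΔP_A = f(L/D)(ρV²/2) = 1624 Pa.
Pipe B: V = Q/A = 0.00383/0.01863 = 0.2056 m/s; Re = 3.01e+04; ε/D = 0.000519; Haaland → f = 0.0245; ΔP_B = f(L/D)(ρV²/2) = 2413 Pa.
ΔP_A/ΔP_B = 1624/2413 = 0.673.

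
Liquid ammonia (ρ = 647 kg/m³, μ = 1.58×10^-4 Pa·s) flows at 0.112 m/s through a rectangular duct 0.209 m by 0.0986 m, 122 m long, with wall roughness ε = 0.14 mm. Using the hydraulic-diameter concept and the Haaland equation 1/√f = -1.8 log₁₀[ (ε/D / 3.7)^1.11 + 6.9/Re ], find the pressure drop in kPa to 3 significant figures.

ΔP ≈ 0.0859 kPa

Hydraulic diameter D_h = 4A/P = 4·(0.209·0.0986)/(2·(0.209+0.0986)) = 0.08243/0.6152 = 0.134 m.
Re = ρVD_h/μ = 647·0.112·0.134/0.000158 = 6.145e+04.
ε/D_h = 0.00014/0.134 = 0.00104; Haaland gives 1/√f = -1.8 log₁₀[0.000115+0.000112] = 6.558, so f = 0.02325.
ΔP = f(L/D_h)(ρV²/2) = 0.02325·122/0.134·4.058 = 85.9 Pa.
ΔP = 0.0859 kPa.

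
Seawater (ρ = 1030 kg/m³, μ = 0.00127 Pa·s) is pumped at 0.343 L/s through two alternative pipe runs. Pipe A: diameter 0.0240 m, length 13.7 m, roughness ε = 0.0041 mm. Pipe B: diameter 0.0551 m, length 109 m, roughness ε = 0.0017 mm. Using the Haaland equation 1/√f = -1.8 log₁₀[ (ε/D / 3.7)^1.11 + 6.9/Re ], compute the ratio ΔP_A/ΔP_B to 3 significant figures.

Pipe A: V = Q/A = 0.000343/0.0004524 = 0.7582 m/s; Re = 1.476e+04; ε/D = 0.000171; Haaland → f = 0.02807; ΔP_A = f(L/D)(ρV²/2) = 4743 Pa.
Pipe B: V = Q/A = 0.000343/0.002384 = 0.1438 m/s; Re = 6428; ε/D = 3.09e-05; Haaland → f = 0.03503; ΔP_B = f(L/D)(ρV²/2) = 738.5 Pa.
ΔP_A/ΔP_B = 4743/738.5 = 6.42.

ΔP_A/ΔP_B ≈ 6.42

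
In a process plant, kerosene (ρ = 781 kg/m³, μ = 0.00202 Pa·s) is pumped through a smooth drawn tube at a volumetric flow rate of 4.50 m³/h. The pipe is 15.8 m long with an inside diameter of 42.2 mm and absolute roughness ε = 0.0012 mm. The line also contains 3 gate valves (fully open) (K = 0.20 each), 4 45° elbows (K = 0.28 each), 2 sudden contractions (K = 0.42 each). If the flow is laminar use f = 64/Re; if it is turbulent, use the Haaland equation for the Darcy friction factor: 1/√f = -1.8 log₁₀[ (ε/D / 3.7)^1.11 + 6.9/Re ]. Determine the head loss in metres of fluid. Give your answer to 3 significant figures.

h_f ≈ 0.530 m

Q = 4.50 m³/h = 4.50/3600 = 0.00125 m³/s.
Cross-sectional area A = πD²/4 = π(0.0422)²/4 = 0.001399 m²; mean velocity V = Q/A = 0.00125/0.001399 = 0.8937 m/s.
Reynolds number Re = ρVD/μ = 781 · 0.8937 · 0.0422 / 0.00202 = 1.458e+04.
Re > 4000 → turbulent. Relative roughness ε/D = 1.2e-06/0.0422 = 2.84e-05. Haaland: 1/√f = -1.8 log₁₀[(2.84e-05/3.7)^1.11 + 6.9/1.458e+04] = -1.8 log₁₀[2.1e-06 + 0.000473] = 5.981, so f = 0.02795.
Total minor-loss coefficient ΣK = 3·0.2 + 4·0.28 + 2·0.42 = 2.56.
ΔP = [f·L/D + ΣK]·(ρV²/2) = [0.02795·15.8/0.0422 + 2.56]·(781·0.8937²/2) = [10.46 + 2.56]·311.9 = 4062 Pa.
Head loss h_f = ΔP/(ρg) = 4062/(781·9.81) = 0.530 m.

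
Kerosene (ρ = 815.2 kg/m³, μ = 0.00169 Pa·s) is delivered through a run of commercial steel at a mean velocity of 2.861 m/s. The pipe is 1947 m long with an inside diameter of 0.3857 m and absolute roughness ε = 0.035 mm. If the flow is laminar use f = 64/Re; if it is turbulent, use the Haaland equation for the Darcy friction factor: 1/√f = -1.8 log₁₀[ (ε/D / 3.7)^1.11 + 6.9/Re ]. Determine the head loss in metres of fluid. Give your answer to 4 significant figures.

Reynolds number Re = ρVD/μ = 815.2 · 2.861 · 0.3857 / 0.00169 = 5.323e+05.
Re > 4000 → turbulent. Relative roughness ε/D = 3.5e-05/0.3857 = 9.07e-05. Haaland: 1/√f = -1.8 log₁₀[(9.07e-05/3.7)^1.11 + 6.9/5.323e+05] = -1.8 log₁₀[7.63e-06 + 1.3e-05] = 8.435, so f = 0.01405.
Darcy-Weisbach: ΔP = f(L/D)(ρV²/2) = 0.01405·(1947/0.3857)·(815.2·2.861²/2) = 0.01405·5048·3336 = 2.367e+05 Pa.
Head loss h_f = ΔP/(ρg) = 2.367e+05/(815.2·9.81) = 29.60 m.

h_f ≈ 29.60 m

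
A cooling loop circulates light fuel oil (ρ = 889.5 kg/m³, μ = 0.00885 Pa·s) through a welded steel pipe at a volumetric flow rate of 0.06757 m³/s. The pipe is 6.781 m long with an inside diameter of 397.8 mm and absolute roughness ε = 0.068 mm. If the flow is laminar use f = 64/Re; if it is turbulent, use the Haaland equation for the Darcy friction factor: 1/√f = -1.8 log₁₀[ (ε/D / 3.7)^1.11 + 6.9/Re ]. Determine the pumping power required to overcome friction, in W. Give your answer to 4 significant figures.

Cross-sectional area A = πD²/4 = π(0.3978)²/4 = 0.1243 m²; mean velocity V = Q/A = 0.06757/0.1243 = 0.5437 m/s.
Reynolds number Re = ρVD/μ = 889.5 · 0.5437 · 0.3978 / 0.00885 = 2.174e+04.
Re > 4000 → turbulent. Relative roughness ε/D = 6.8e-05/0.3978 = 0.000171. Haaland: 1/√f = -1.8 log₁₀[(0.000171/3.7)^1.11 + 6.9/2.174e+04] = -1.8 log₁₀[1.54e-05 + 0.000317] = 6.26, so f = 0.02552.
Darcy-Weisbach: ΔP = f(L/D)(ρV²/2) = 0.02552·(6.781/0.3978)·(889.5·0.5437²/2) = 0.02552·17.05·131.5 = 57.18 Pa.
Pumping power P = QΔP = 0.06757·57.18 = 3.8639 W = 3.864 W.

P ≈ 3.864 W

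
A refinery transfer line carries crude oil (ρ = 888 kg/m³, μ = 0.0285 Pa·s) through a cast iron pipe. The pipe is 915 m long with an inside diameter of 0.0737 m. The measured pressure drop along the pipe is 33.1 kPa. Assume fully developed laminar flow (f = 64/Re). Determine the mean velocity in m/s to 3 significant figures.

V ≈ 0.215 m/s

For laminar flow, f = 64/Re with Re = ρVD/μ, so Darcy-Weisbach reduces to ΔP = 32μLV/D². Solving for V: V = ΔP·D²/(32μL) = 3.31e+04·(0.0737)²/(32·0.0285·915) = 0.2155 m/s.
Check: Re = ρVD/μ = 888·0.2155·0.0737/0.0285 = 494.7 < 2300, so the laminar assumption holds.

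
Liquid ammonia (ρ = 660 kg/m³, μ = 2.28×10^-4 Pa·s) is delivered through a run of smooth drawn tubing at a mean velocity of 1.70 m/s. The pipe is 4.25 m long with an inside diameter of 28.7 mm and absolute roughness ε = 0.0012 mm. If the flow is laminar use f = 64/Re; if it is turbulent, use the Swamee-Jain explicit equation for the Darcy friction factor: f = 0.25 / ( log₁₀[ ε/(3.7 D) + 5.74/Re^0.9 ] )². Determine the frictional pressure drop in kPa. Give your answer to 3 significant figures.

Reynolds number Re = ρVD/μ = 660 · 1.7 · 0.0287 / 0.000228 = 1.412e+05.
Re > 4000 → turbulent. Relative roughness ε/D = 1.2e-06/0.0287 = 4.18e-05. Swamee-Jain: f = 0.25/(log₁₀[4.18e-05/3.7 + 5.74/1.412e+05^0.9])² = 0.25/(log₁₀[1.13e-05 + 0.000133])² = 0.25/(-3.841)² = 0.01695.
Darcy-Weisbach: ΔP = f(L/D)(ρV²/2) = 0.01695·(4.25/0.0287)·(660·1.7²/2) = 0.01695·148.1·953.7 = 2394 Pa.
ΔP = 2394 Pa = 2.39 kPa.

ΔP ≈ 2.39 kPa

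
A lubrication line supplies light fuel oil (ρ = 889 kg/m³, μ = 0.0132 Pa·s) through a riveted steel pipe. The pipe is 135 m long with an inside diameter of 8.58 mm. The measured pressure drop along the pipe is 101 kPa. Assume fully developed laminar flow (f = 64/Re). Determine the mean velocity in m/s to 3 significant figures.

V ≈ 0.130 m/s

For laminar flow, f = 64/Re with Re = ρVD/μ, so Darcy-Weisbach reduces to ΔP = 32μLV/D². Solving for V: V = ΔP·D²/(32μL) = 1.01e+05·(0.00858)²/(32·0.0132·135) = 0.1304 m/s.
Check: Re = ρVD/μ = 889·0.1304·0.00858/0.0132 = 75.34 < 2300, so the laminar assumption holds.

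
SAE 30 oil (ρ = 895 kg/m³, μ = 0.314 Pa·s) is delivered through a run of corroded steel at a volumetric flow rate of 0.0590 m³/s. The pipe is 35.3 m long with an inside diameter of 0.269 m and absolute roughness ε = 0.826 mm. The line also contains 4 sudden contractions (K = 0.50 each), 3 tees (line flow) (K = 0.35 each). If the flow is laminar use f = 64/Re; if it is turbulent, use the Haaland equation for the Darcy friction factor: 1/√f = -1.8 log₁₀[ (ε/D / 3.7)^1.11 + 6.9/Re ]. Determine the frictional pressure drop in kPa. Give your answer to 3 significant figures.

Cross-sectional area A = πD²/4 = π(0.269)²/4 = 0.05683 m²; mean velocity V = Q/A = 0.059/0.05683 = 1.038 m/s.
Reynolds number Re = ρVD/μ = 895 · 1.038 · 0.269 / 0.314 = 796.
Re < 2300 → laminar flow, so f = 64/Re = 64/796 = 0.0804 (the turbulent correlation is not needed).
Total minor-loss coefficient ΣK = 4·0.5 + 3·0.35 = 3.05.
ΔP = [f·L/D + ΣK]·(ρV²/2) = [0.0804·35.3/0.269 + 3.05]·(895·1.038²/2) = [10.55 + 3.05]·482.3 = 6560 Pa.
ΔP = 6560 Pa = 6.56 kPa.

ΔP ≈ 6.56 kPa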